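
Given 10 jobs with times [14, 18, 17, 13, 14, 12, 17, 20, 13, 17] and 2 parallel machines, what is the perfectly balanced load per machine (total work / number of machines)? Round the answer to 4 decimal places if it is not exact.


Total processing time = 14 + 18 + 17 + 13 + 14 + 12 + 17 + 20 + 13 + 17 = 155
Number of machines = 2
Ideal balanced load = 155 / 2 = 77.5

77.5


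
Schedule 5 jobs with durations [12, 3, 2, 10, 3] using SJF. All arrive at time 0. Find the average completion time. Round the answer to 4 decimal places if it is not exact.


SJF order (ascending): [2, 3, 3, 10, 12]
Completion times:
  Job 1: burst=2, C=2
  Job 2: burst=3, C=5
  Job 3: burst=3, C=8
  Job 4: burst=10, C=18
  Job 5: burst=12, C=30
Average completion = 63/5 = 12.6

12.6


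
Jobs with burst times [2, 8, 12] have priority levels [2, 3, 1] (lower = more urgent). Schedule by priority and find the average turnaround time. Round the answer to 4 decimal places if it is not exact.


Sort by priority (ascending = highest first):
Order: [(1, 12), (2, 2), (3, 8)]
Completion times:
  Priority 1, burst=12, C=12
  Priority 2, burst=2, C=14
  Priority 3, burst=8, C=22
Average turnaround = 48/3 = 16.0

16.0


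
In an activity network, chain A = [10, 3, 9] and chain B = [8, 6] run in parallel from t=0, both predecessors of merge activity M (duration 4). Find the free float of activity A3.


ES(A3) = sum of predecessors on chain A = 13
EF(A3) = ES + duration = 13 + 9 = 22
Successor of A3 is M. ES(M) = max(sum(A), sum(B)) = max(22, 14) = 22
Free float = ES(successor) - EF(current) = 22 - 22 = 0

0


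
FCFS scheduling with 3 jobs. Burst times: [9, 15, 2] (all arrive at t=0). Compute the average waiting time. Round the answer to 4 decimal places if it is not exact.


FCFS order (as given): [9, 15, 2]
Waiting times:
  Job 1: wait = 0
  Job 2: wait = 9
  Job 3: wait = 24
Sum of waiting times = 33
Average waiting time = 33/3 = 11.0

11.0


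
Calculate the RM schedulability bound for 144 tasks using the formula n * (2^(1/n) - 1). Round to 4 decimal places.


Compute 2^(1/144) = 1.0048251257
Subtract 1: 1.0048251257 - 1 = 0.0048251257
Multiply by n: 144 * 0.0048251257 = 0.6948181008
Round to 4 dp: 0.6948

0.6948


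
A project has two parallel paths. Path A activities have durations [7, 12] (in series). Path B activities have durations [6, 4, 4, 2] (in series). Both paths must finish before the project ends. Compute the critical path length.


Path A total = 7 + 12 = 19
Path B total = 6 + 4 + 4 + 2 = 16
Critical path = longest path = max(19, 16) = 19

19


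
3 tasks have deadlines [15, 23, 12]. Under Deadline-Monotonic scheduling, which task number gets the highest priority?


Sort tasks by relative deadline (ascending):
  Task 3: deadline = 12
  Task 1: deadline = 15
  Task 2: deadline = 23
Priority order (highest first): [3, 1, 2]
Highest priority task = 3

3


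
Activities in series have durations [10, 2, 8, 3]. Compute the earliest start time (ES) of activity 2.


Activity 2 starts after activities 1 through 1 complete.
Predecessor durations: [10]
ES = 10 = 10

10


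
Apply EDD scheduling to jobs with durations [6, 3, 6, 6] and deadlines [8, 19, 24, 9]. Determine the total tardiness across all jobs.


Sort by due date (EDD order): [(6, 8), (6, 9), (3, 19), (6, 24)]
Compute completion times and tardiness:
  Job 1: p=6, d=8, C=6, tardiness=max(0,6-8)=0
  Job 2: p=6, d=9, C=12, tardiness=max(0,12-9)=3
  Job 3: p=3, d=19, C=15, tardiness=max(0,15-19)=0
  Job 4: p=6, d=24, C=21, tardiness=max(0,21-24)=0
Total tardiness = 3

3


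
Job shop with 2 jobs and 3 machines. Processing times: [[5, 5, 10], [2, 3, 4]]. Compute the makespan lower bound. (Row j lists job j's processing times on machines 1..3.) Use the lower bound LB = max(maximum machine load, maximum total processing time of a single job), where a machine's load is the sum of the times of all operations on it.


Machine loads:
  Machine 1: 5 + 2 = 7
  Machine 2: 5 + 3 = 8
  Machine 3: 10 + 4 = 14
Max machine load = 14
Job totals:
  Job 1: 20
  Job 2: 9
Max job total = 20
Lower bound = max(14, 20) = 20

20


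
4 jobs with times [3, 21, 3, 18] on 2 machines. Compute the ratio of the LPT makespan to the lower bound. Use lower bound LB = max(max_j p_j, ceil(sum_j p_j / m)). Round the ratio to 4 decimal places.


LPT order: [21, 18, 3, 3]
Machine loads after assignment: [24, 21]
LPT makespan = 24
Lower bound = max(max_job, ceil(total/2)) = max(21, 23) = 23
Ratio = 24 / 23 = 1.0435

1.0435


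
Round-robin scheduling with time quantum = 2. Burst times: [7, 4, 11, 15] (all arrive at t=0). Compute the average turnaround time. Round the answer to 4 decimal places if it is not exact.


Time quantum = 2
Execution trace:
  J1 runs 2 units, time = 2
  J2 runs 2 units, time = 4
  J3 runs 2 units, time = 6
  J4 runs 2 units, time = 8
  J1 runs 2 units, time = 10
  J2 runs 2 units, time = 12
  J3 runs 2 units, time = 14
  J4 runs 2 units, time = 16
  J1 runs 2 units, time = 18
  J3 runs 2 units, time = 20
  J4 runs 2 units, time = 22
  J1 runs 1 units, time = 23
  J3 runs 2 units, time = 25
  J4 runs 2 units, time = 27
  J3 runs 2 units, time = 29
  J4 runs 2 units, time = 31
  J3 runs 1 units, time = 32
  J4 runs 2 units, time = 34
  J4 runs 2 units, time = 36
  J4 runs 1 units, time = 37
Finish times: [23, 12, 32, 37]
Average turnaround = 104/4 = 26.0

26.0


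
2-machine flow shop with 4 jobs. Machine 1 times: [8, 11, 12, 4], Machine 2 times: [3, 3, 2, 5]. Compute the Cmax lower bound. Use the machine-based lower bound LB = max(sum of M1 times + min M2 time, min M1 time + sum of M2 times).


LB1 = sum(M1 times) + min(M2 times) = 35 + 2 = 37
LB2 = min(M1 times) + sum(M2 times) = 4 + 13 = 17
Lower bound = max(LB1, LB2) = max(37, 17) = 37

37


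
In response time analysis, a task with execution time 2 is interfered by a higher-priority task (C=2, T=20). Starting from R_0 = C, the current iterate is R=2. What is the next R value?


R_next = C + ceil(R_prev / T_hp) * C_hp
ceil(2 / 20) = ceil(0.1) = 1
Interference = 1 * 2 = 2
R_next = 2 + 2 = 4

4


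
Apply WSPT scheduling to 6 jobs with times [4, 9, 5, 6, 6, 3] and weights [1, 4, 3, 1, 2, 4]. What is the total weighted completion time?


Compute p/w ratios and sort ascending (WSPT): [(3, 4), (5, 3), (9, 4), (6, 2), (4, 1), (6, 1)]
Compute weighted completion times:
  Job (p=3,w=4): C=3, w*C=4*3=12
  Job (p=5,w=3): C=8, w*C=3*8=24
  Job (p=9,w=4): C=17, w*C=4*17=68
  Job (p=6,w=2): C=23, w*C=2*23=46
  Job (p=4,w=1): C=27, w*C=1*27=27
  Job (p=6,w=1): C=33, w*C=1*33=33
Total weighted completion time = 210

210


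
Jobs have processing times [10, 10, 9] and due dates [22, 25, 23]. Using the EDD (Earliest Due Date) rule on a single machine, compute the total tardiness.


Sort by due date (EDD order): [(10, 22), (9, 23), (10, 25)]
Compute completion times and tardiness:
  Job 1: p=10, d=22, C=10, tardiness=max(0,10-22)=0
  Job 2: p=9, d=23, C=19, tardiness=max(0,19-23)=0
  Job 3: p=10, d=25, C=29, tardiness=max(0,29-25)=4
Total tardiness = 4

4


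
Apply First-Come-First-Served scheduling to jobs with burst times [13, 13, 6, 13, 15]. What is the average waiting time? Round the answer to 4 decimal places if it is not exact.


FCFS order (as given): [13, 13, 6, 13, 15]
Waiting times:
  Job 1: wait = 0
  Job 2: wait = 13
  Job 3: wait = 26
  Job 4: wait = 32
  Job 5: wait = 45
Sum of waiting times = 116
Average waiting time = 116/5 = 23.2

23.2


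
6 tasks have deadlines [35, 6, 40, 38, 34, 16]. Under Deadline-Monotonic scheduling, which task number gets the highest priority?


Sort tasks by relative deadline (ascending):
  Task 2: deadline = 6
  Task 6: deadline = 16
  Task 5: deadline = 34
  Task 1: deadline = 35
  Task 4: deadline = 38
  Task 3: deadline = 40
Priority order (highest first): [2, 6, 5, 1, 4, 3]
Highest priority task = 2

2


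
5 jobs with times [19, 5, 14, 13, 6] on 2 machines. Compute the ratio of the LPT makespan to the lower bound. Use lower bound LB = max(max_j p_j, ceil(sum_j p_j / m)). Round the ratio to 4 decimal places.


LPT order: [19, 14, 13, 6, 5]
Machine loads after assignment: [30, 27]
LPT makespan = 30
Lower bound = max(max_job, ceil(total/2)) = max(19, 29) = 29
Ratio = 30 / 29 = 1.0345

1.0345


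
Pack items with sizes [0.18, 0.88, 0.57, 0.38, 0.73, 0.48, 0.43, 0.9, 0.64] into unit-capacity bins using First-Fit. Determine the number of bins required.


Place items sequentially using First-Fit:
  Item 0.18 -> new Bin 1
  Item 0.88 -> new Bin 2
  Item 0.57 -> Bin 1 (now 0.75)
  Item 0.38 -> new Bin 3
  Item 0.73 -> new Bin 4
  Item 0.48 -> Bin 3 (now 0.86)
  Item 0.43 -> new Bin 5
  Item 0.9 -> new Bin 6
  Item 0.64 -> new Bin 7
Total bins used = 7

7


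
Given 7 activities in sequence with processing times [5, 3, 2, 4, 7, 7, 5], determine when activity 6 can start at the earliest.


Activity 6 starts after activities 1 through 5 complete.
Predecessor durations: [5, 3, 2, 4, 7]
ES = 5 + 3 + 2 + 4 + 7 = 21

21


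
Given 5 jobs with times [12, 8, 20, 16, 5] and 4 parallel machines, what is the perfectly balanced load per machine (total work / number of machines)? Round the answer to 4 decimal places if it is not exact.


Total processing time = 12 + 8 + 20 + 16 + 5 = 61
Number of machines = 4
Ideal balanced load = 61 / 4 = 15.25

15.25


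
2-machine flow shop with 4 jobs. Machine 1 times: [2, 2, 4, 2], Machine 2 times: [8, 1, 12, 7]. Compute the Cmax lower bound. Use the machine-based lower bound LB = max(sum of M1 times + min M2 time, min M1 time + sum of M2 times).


LB1 = sum(M1 times) + min(M2 times) = 10 + 1 = 11
LB2 = min(M1 times) + sum(M2 times) = 2 + 28 = 30
Lower bound = max(LB1, LB2) = max(11, 30) = 30

30


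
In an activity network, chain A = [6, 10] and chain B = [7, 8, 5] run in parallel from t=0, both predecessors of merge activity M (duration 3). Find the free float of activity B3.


ES(B3) = sum of predecessors on chain B = 15
EF(B3) = ES + duration = 15 + 5 = 20
Successor of B3 is M. ES(M) = max(sum(A), sum(B)) = max(16, 20) = 20
Free float = ES(successor) - EF(current) = 20 - 20 = 0

0


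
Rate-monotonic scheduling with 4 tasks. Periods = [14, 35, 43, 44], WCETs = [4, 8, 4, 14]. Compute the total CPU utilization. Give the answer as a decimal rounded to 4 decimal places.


Compute individual utilizations (exact fractions):
  Task 1: C/T = 4/14 = 2/7 (approx. 0.2857)
  Task 2: C/T = 8/35 (approx. 0.2286)
  Task 3: C/T = 4/43 (approx. 0.093)
  Task 4: C/T = 14/44 = 7/22 (approx. 0.3182)
Total utilization U = 2/7 + 8/35 + 4/43 + 7/22 = 30643/33110
Rounded to 4 decimal places: U = 0.9255
RM (Liu & Layland) bound for 4 tasks = 0.756828; compare with U = 30643/33110 (approx. 0.925491)
bound < U <= 1, so the RM sufficient condition is not met (inconclusive; an exact test such as response-time analysis is needed).

0.9255


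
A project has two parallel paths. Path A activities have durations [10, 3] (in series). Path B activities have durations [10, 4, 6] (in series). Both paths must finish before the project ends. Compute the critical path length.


Path A total = 10 + 3 = 13
Path B total = 10 + 4 + 6 = 20
Critical path = longest path = max(13, 20) = 20

20


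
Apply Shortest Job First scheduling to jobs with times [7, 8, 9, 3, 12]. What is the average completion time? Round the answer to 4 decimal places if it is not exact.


SJF order (ascending): [3, 7, 8, 9, 12]
Completion times:
  Job 1: burst=3, C=3
  Job 2: burst=7, C=10
  Job 3: burst=8, C=18
  Job 4: burst=9, C=27
  Job 5: burst=12, C=39
Average completion = 97/5 = 19.4

19.4


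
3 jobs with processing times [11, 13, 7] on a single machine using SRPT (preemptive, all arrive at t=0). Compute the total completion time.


Since all jobs arrive at t=0, SRPT equals SPT ordering.
SPT order: [7, 11, 13]
Completion times:
  Job 1: p=7, C=7
  Job 2: p=11, C=18
  Job 3: p=13, C=31
Total completion time = 7 + 18 + 31 = 56

56


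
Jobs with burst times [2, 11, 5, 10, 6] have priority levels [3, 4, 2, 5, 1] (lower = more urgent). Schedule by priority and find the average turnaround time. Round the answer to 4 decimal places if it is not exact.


Sort by priority (ascending = highest first):
Order: [(1, 6), (2, 5), (3, 2), (4, 11), (5, 10)]
Completion times:
  Priority 1, burst=6, C=6
  Priority 2, burst=5, C=11
  Priority 3, burst=2, C=13
  Priority 4, burst=11, C=24
  Priority 5, burst=10, C=34
Average turnaround = 88/5 = 17.6

17.6


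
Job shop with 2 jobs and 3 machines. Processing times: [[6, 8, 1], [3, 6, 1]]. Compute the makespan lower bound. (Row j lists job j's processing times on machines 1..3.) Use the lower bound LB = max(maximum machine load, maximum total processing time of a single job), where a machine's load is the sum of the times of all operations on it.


Machine loads:
  Machine 1: 6 + 3 = 9
  Machine 2: 8 + 6 = 14
  Machine 3: 1 + 1 = 2
Max machine load = 14
Job totals:
  Job 1: 15
  Job 2: 10
Max job total = 15
Lower bound = max(14, 15) = 15

15


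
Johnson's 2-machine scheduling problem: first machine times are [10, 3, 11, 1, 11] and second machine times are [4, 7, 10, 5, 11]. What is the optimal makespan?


Apply Johnson's rule:
  Group 1 (a <= b): [(4, 1, 5), (2, 3, 7), (5, 11, 11)]
  Group 2 (a > b): [(3, 11, 10), (1, 10, 4)]
Optimal job order: [4, 2, 5, 3, 1]
Schedule:
  Job 4: M1 done at 1, M2 done at 6
  Job 2: M1 done at 4, M2 done at 13
  Job 5: M1 done at 15, M2 done at 26
  Job 3: M1 done at 26, M2 done at 36
  Job 1: M1 done at 36, M2 done at 40
Makespan = 40

40


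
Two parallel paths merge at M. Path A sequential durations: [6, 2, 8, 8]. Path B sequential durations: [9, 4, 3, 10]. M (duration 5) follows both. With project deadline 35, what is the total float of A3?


Forward pass: ES(A3) = sum of predecessors on chain A = 8
EF = ES + duration = 8 + 8 = 16
Backward pass: LF(M) = deadline = 35; LS(M) = 35 - 5 = 30
LF(A3) = LS(M) - sum(successors on chain A) = 30 - 8 = 22
LS = LF - duration = 22 - 8 = 14
Total float = LS - ES = 14 - 8 = 6

6


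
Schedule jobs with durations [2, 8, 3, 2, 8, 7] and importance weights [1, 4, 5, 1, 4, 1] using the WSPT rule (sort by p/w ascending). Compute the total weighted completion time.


Compute p/w ratios and sort ascending (WSPT): [(3, 5), (2, 1), (8, 4), (2, 1), (8, 4), (7, 1)]
Compute weighted completion times:
  Job (p=3,w=5): C=3, w*C=5*3=15
  Job (p=2,w=1): C=5, w*C=1*5=5
  Job (p=8,w=4): C=13, w*C=4*13=52
  Job (p=2,w=1): C=15, w*C=1*15=15
  Job (p=8,w=4): C=23, w*C=4*23=92
  Job (p=7,w=1): C=30, w*C=1*30=30
Total weighted completion time = 209

209


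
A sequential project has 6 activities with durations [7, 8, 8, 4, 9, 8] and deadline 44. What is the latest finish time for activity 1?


LF(activity 1) = deadline - sum of successor durations
Successors: activities 2 through 6 with durations [8, 8, 4, 9, 8]
Sum of successor durations = 37
LF = 44 - 37 = 7

7


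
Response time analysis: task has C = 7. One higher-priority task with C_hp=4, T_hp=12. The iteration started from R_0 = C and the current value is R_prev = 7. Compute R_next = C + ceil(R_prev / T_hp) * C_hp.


R_next = C + ceil(R_prev / T_hp) * C_hp
ceil(7 / 12) = ceil(0.5833) = 1
Interference = 1 * 4 = 4
R_next = 7 + 4 = 11

11


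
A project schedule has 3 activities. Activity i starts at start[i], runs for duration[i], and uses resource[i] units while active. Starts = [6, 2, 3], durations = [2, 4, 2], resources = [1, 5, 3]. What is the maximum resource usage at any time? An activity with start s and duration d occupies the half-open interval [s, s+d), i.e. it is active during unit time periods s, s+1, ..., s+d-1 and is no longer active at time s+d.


Each activity i is active on [start_i, start_i + duration_i).
Compute total resource usage per time slot:
  t=0: active resources = [], total = 0
  t=1: active resources = [], total = 0
  t=2: active resources = [5], total = 5
  t=3: active resources = [5, 3], total = 8
  t=4: active resources = [5, 3], total = 8
  t=5: active resources = [5], total = 5
  t=6: active resources = [1], total = 1
  t=7: active resources = [1], total = 1
Peak resource demand = 8

8


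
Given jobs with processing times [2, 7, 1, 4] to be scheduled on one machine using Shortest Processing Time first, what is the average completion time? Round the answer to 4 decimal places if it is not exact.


Sort jobs by processing time (SPT order): [1, 2, 4, 7]
Compute completion times sequentially:
  Job 1: processing = 1, completes at 1
  Job 2: processing = 2, completes at 3
  Job 3: processing = 4, completes at 7
  Job 4: processing = 7, completes at 14
Sum of completion times = 25
Average completion time = 25/4 = 6.25

6.25


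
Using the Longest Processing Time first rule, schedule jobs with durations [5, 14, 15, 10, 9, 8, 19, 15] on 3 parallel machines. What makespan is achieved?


Sort jobs in decreasing order (LPT): [19, 15, 15, 14, 10, 9, 8, 5]
Assign each job to the least loaded machine:
  Machine 1: jobs [19, 9, 5], load = 33
  Machine 2: jobs [15, 14], load = 29
  Machine 3: jobs [15, 10, 8], load = 33
Makespan = max load = 33

33


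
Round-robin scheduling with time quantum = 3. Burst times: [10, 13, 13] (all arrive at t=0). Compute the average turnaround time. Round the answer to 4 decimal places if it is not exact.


Time quantum = 3
Execution trace:
  J1 runs 3 units, time = 3
  J2 runs 3 units, time = 6
  J3 runs 3 units, time = 9
  J1 runs 3 units, time = 12
  J2 runs 3 units, time = 15
  J3 runs 3 units, time = 18
  J1 runs 3 units, time = 21
  J2 runs 3 units, time = 24
  J3 runs 3 units, time = 27
  J1 runs 1 units, time = 28
  J2 runs 3 units, time = 31
  J3 runs 3 units, time = 34
  J2 runs 1 units, time = 35
  J3 runs 1 units, time = 36
Finish times: [28, 35, 36]
Average turnaround = 99/3 = 33.0

33.0


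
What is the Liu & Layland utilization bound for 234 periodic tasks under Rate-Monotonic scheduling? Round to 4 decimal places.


Compute 2^(1/234) = 1.0029665590
Subtract 1: 1.0029665590 - 1 = 0.0029665590
Multiply by n: 234 * 0.0029665590 = 0.6941748060
Round to 4 dp: 0.6942

0.6942


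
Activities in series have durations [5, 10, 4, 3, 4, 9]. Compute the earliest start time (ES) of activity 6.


Activity 6 starts after activities 1 through 5 complete.
Predecessor durations: [5, 10, 4, 3, 4]
ES = 5 + 10 + 4 + 3 + 4 = 26

26


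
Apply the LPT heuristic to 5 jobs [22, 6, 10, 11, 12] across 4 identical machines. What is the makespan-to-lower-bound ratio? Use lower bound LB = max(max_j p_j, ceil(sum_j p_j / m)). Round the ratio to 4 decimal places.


LPT order: [22, 12, 11, 10, 6]
Machine loads after assignment: [22, 12, 11, 16]
LPT makespan = 22
Lower bound = max(max_job, ceil(total/4)) = max(22, 16) = 22
Ratio = 22 / 22 = 1.0

1.0


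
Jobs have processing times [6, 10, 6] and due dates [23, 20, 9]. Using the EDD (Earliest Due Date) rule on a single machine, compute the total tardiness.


Sort by due date (EDD order): [(6, 9), (10, 20), (6, 23)]
Compute completion times and tardiness:
  Job 1: p=6, d=9, C=6, tardiness=max(0,6-9)=0
  Job 2: p=10, d=20, C=16, tardiness=max(0,16-20)=0
  Job 3: p=6, d=23, C=22, tardiness=max(0,22-23)=0
Total tardiness = 0

0


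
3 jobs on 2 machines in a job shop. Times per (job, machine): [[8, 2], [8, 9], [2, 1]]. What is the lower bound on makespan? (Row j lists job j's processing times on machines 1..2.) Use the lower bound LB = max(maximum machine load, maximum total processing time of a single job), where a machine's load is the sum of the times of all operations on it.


Machine loads:
  Machine 1: 8 + 8 + 2 = 18
  Machine 2: 2 + 9 + 1 = 12
Max machine load = 18
Job totals:
  Job 1: 10
  Job 2: 17
  Job 3: 3
Max job total = 17
Lower bound = max(18, 17) = 18

18


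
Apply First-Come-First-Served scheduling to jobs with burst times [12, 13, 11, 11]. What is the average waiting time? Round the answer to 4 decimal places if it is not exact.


FCFS order (as given): [12, 13, 11, 11]
Waiting times:
  Job 1: wait = 0
  Job 2: wait = 12
  Job 3: wait = 25
  Job 4: wait = 36
Sum of waiting times = 73
Average waiting time = 73/4 = 18.25

18.25


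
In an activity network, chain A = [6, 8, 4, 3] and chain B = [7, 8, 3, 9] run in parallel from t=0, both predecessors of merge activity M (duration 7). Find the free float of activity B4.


ES(B4) = sum of predecessors on chain B = 18
EF(B4) = ES + duration = 18 + 9 = 27
Successor of B4 is M. ES(M) = max(sum(A), sum(B)) = max(21, 27) = 27
Free float = ES(successor) - EF(current) = 27 - 27 = 0

0


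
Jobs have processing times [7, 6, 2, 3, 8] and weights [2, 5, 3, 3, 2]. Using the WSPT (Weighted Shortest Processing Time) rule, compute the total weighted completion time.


Compute p/w ratios and sort ascending (WSPT): [(2, 3), (3, 3), (6, 5), (7, 2), (8, 2)]
Compute weighted completion times:
  Job (p=2,w=3): C=2, w*C=3*2=6
  Job (p=3,w=3): C=5, w*C=3*5=15
  Job (p=6,w=5): C=11, w*C=5*11=55
  Job (p=7,w=2): C=18, w*C=2*18=36
  Job (p=8,w=2): C=26, w*C=2*26=52
Total weighted completion time = 164

164


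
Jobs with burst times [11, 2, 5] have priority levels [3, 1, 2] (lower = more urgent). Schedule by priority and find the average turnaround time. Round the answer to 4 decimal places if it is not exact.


Sort by priority (ascending = highest first):
Order: [(1, 2), (2, 5), (3, 11)]
Completion times:
  Priority 1, burst=2, C=2
  Priority 2, burst=5, C=7
  Priority 3, burst=11, C=18
Average turnaround = 27/3 = 9.0

9.0


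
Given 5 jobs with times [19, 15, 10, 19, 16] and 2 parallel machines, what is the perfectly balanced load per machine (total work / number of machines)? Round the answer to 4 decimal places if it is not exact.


Total processing time = 19 + 15 + 10 + 19 + 16 = 79
Number of machines = 2
Ideal balanced load = 79 / 2 = 39.5

39.5


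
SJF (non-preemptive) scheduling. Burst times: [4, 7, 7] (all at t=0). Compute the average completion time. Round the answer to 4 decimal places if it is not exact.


SJF order (ascending): [4, 7, 7]
Completion times:
  Job 1: burst=4, C=4
  Job 2: burst=7, C=11
  Job 3: burst=7, C=18
Average completion = 33/3 = 11.0

11.0


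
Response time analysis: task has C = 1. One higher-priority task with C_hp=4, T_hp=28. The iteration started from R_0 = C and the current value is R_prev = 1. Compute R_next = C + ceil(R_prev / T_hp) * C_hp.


R_next = C + ceil(R_prev / T_hp) * C_hp
ceil(1 / 28) = ceil(0.0357) = 1
Interference = 1 * 4 = 4
R_next = 1 + 4 = 5

5


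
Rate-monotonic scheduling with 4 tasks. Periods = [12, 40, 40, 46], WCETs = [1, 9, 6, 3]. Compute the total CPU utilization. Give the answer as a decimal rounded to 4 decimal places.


Compute individual utilizations (exact fractions):
  Task 1: C/T = 1/12 (approx. 0.0833)
  Task 2: C/T = 9/40 (approx. 0.225)
  Task 3: C/T = 6/40 = 3/20 (approx. 0.15)
  Task 4: C/T = 3/46 (approx. 0.0652)
Total utilization U = 1/12 + 9/40 + 3/20 + 3/46 = 289/552
Rounded to 4 decimal places: U = 0.5236
RM (Liu & Layland) bound for 4 tasks = 0.756828; compare with U = 289/552 (approx. 0.523551)
U <= bound, so schedulable by RM sufficient condition.

0.5236


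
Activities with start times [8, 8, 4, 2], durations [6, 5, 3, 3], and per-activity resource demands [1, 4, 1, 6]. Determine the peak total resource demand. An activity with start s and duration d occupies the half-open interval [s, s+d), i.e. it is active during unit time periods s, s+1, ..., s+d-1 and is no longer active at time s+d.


Each activity i is active on [start_i, start_i + duration_i).
Compute total resource usage per time slot:
  t=0: active resources = [], total = 0
  t=1: active resources = [], total = 0
  t=2: active resources = [6], total = 6
  t=3: active resources = [6], total = 6
  t=4: active resources = [1, 6], total = 7
  t=5: active resources = [1], total = 1
  t=6: active resources = [1], total = 1
  t=7: active resources = [], total = 0
  t=8: active resources = [1, 4], total = 5
  t=9: active resources = [1, 4], total = 5
  t=10: active resources = [1, 4], total = 5
  t=11: active resources = [1, 4], total = 5
  t=12: active resources = [1, 4], total = 5
  t=13: active resources = [1], total = 1
Peak resource demand = 7

7


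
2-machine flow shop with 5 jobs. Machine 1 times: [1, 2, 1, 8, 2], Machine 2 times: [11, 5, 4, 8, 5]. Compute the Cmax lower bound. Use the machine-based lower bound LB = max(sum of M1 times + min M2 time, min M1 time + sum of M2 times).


LB1 = sum(M1 times) + min(M2 times) = 14 + 4 = 18
LB2 = min(M1 times) + sum(M2 times) = 1 + 33 = 34
Lower bound = max(LB1, LB2) = max(18, 34) = 34

34


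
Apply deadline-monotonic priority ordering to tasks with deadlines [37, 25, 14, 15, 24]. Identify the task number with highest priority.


Sort tasks by relative deadline (ascending):
  Task 3: deadline = 14
  Task 4: deadline = 15
  Task 5: deadline = 24
  Task 2: deadline = 25
  Task 1: deadline = 37
Priority order (highest first): [3, 4, 5, 2, 1]
Highest priority task = 3

3


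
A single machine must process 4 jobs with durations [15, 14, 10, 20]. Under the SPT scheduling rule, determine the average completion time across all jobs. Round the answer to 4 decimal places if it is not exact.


Sort jobs by processing time (SPT order): [10, 14, 15, 20]
Compute completion times sequentially:
  Job 1: processing = 10, completes at 10
  Job 2: processing = 14, completes at 24
  Job 3: processing = 15, completes at 39
  Job 4: processing = 20, completes at 59
Sum of completion times = 132
Average completion time = 132/4 = 33.0

33.0


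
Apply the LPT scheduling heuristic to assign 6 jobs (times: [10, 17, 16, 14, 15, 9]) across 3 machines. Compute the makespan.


Sort jobs in decreasing order (LPT): [17, 16, 15, 14, 10, 9]
Assign each job to the least loaded machine:
  Machine 1: jobs [17, 9], load = 26
  Machine 2: jobs [16, 10], load = 26
  Machine 3: jobs [15, 14], load = 29
Makespan = max load = 29

29


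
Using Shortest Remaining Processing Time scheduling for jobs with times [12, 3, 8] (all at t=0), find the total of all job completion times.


Since all jobs arrive at t=0, SRPT equals SPT ordering.
SPT order: [3, 8, 12]
Completion times:
  Job 1: p=3, C=3
  Job 2: p=8, C=11
  Job 3: p=12, C=23
Total completion time = 3 + 11 + 23 = 37

37


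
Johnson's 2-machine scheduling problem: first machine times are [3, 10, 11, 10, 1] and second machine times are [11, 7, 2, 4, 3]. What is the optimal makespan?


Apply Johnson's rule:
  Group 1 (a <= b): [(5, 1, 3), (1, 3, 11)]
  Group 2 (a > b): [(2, 10, 7), (4, 10, 4), (3, 11, 2)]
Optimal job order: [5, 1, 2, 4, 3]
Schedule:
  Job 5: M1 done at 1, M2 done at 4
  Job 1: M1 done at 4, M2 done at 15
  Job 2: M1 done at 14, M2 done at 22
  Job 4: M1 done at 24, M2 done at 28
  Job 3: M1 done at 35, M2 done at 37
Makespan = 37

37


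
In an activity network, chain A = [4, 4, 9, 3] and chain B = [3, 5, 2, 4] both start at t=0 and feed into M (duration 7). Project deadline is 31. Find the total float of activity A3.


Forward pass: ES(A3) = sum of predecessors on chain A = 8
EF = ES + duration = 8 + 9 = 17
Backward pass: LF(M) = deadline = 31; LS(M) = 31 - 7 = 24
LF(A3) = LS(M) - sum(successors on chain A) = 24 - 3 = 21
LS = LF - duration = 21 - 9 = 12
Total float = LS - ES = 12 - 8 = 4

4


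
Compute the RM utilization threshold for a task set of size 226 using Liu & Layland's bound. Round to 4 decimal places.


Compute 2^(1/226) = 1.0030717310
Subtract 1: 1.0030717310 - 1 = 0.0030717310
Multiply by n: 226 * 0.0030717310 = 0.6942112060
Round to 4 dp: 0.6942

0.6942


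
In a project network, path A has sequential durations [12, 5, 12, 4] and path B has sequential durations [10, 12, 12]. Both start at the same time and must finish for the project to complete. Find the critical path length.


Path A total = 12 + 5 + 12 + 4 = 33
Path B total = 10 + 12 + 12 = 34
Critical path = longest path = max(33, 34) = 34

34


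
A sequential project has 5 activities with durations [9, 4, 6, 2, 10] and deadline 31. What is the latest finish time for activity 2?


LF(activity 2) = deadline - sum of successor durations
Successors: activities 3 through 5 with durations [6, 2, 10]
Sum of successor durations = 18
LF = 31 - 18 = 13

13


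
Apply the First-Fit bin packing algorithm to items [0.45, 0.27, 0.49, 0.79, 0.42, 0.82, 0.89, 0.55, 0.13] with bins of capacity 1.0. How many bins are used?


Place items sequentially using First-Fit:
  Item 0.45 -> new Bin 1
  Item 0.27 -> Bin 1 (now 0.72)
  Item 0.49 -> new Bin 2
  Item 0.79 -> new Bin 3
  Item 0.42 -> Bin 2 (now 0.91)
  Item 0.82 -> new Bin 4
  Item 0.89 -> new Bin 5
  Item 0.55 -> new Bin 6
  Item 0.13 -> Bin 1 (now 0.85)
Total bins used = 6

6


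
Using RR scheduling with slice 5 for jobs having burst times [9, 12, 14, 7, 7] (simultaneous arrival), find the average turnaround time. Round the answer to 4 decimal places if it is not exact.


Time quantum = 5
Execution trace:
  J1 runs 5 units, time = 5
  J2 runs 5 units, time = 10
  J3 runs 5 units, time = 15
  J4 runs 5 units, time = 20
  J5 runs 5 units, time = 25
  J1 runs 4 units, time = 29
  J2 runs 5 units, time = 34
  J3 runs 5 units, time = 39
  J4 runs 2 units, time = 41
  J5 runs 2 units, time = 43
  J2 runs 2 units, time = 45
  J3 runs 4 units, time = 49
Finish times: [29, 45, 49, 41, 43]
Average turnaround = 207/5 = 41.4

41.4


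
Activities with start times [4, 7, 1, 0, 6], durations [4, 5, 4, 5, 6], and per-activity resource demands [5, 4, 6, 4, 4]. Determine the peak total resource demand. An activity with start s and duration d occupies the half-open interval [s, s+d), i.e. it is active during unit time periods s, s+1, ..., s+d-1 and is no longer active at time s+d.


Each activity i is active on [start_i, start_i + duration_i).
Compute total resource usage per time slot:
  t=0: active resources = [4], total = 4
  t=1: active resources = [6, 4], total = 10
  t=2: active resources = [6, 4], total = 10
  t=3: active resources = [6, 4], total = 10
  t=4: active resources = [5, 6, 4], total = 15
  t=5: active resources = [5], total = 5
  t=6: active resources = [5, 4], total = 9
  t=7: active resources = [5, 4, 4], total = 13
  t=8: active resources = [4, 4], total = 8
  t=9: active resources = [4, 4], total = 8
  t=10: active resources = [4, 4], total = 8
  t=11: active resources = [4, 4], total = 8
Peak resource demand = 15

15


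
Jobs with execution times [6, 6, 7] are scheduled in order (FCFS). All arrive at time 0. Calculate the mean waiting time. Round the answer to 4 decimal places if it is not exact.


FCFS order (as given): [6, 6, 7]
Waiting times:
  Job 1: wait = 0
  Job 2: wait = 6
  Job 3: wait = 12
Sum of waiting times = 18
Average waiting time = 18/3 = 6.0

6.0


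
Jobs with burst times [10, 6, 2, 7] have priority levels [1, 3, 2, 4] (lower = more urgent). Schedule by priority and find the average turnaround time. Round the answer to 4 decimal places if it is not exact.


Sort by priority (ascending = highest first):
Order: [(1, 10), (2, 2), (3, 6), (4, 7)]
Completion times:
  Priority 1, burst=10, C=10
  Priority 2, burst=2, C=12
  Priority 3, burst=6, C=18
  Priority 4, burst=7, C=25
Average turnaround = 65/4 = 16.25

16.25


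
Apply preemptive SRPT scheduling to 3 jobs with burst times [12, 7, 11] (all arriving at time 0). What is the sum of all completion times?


Since all jobs arrive at t=0, SRPT equals SPT ordering.
SPT order: [7, 11, 12]
Completion times:
  Job 1: p=7, C=7
  Job 2: p=11, C=18
  Job 3: p=12, C=30
Total completion time = 7 + 18 + 30 = 55

55


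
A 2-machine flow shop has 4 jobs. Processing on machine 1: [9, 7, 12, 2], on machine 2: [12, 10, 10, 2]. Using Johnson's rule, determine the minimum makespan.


Apply Johnson's rule:
  Group 1 (a <= b): [(4, 2, 2), (2, 7, 10), (1, 9, 12)]
  Group 2 (a > b): [(3, 12, 10)]
Optimal job order: [4, 2, 1, 3]
Schedule:
  Job 4: M1 done at 2, M2 done at 4
  Job 2: M1 done at 9, M2 done at 19
  Job 1: M1 done at 18, M2 done at 31
  Job 3: M1 done at 30, M2 done at 41
Makespan = 41

41


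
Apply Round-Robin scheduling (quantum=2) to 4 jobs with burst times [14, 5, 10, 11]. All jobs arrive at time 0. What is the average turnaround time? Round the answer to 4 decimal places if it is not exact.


Time quantum = 2
Execution trace:
  J1 runs 2 units, time = 2
  J2 runs 2 units, time = 4
  J3 runs 2 units, time = 6
  J4 runs 2 units, time = 8
  J1 runs 2 units, time = 10
  J2 runs 2 units, time = 12
  J3 runs 2 units, time = 14
  J4 runs 2 units, time = 16
  J1 runs 2 units, time = 18
  J2 runs 1 units, time = 19
  J3 runs 2 units, time = 21
  J4 runs 2 units, time = 23
  J1 runs 2 units, time = 25
  J3 runs 2 units, time = 27
  J4 runs 2 units, time = 29
  J1 runs 2 units, time = 31
  J3 runs 2 units, time = 33
  J4 runs 2 units, time = 35
  J1 runs 2 units, time = 37
  J4 runs 1 units, time = 38
  J1 runs 2 units, time = 40
Finish times: [40, 19, 33, 38]
Average turnaround = 130/4 = 32.5

32.5


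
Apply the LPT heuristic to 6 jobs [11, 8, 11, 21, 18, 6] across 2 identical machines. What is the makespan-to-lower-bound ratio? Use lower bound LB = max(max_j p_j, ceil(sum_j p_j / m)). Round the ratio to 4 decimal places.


LPT order: [21, 18, 11, 11, 8, 6]
Machine loads after assignment: [38, 37]
LPT makespan = 38
Lower bound = max(max_job, ceil(total/2)) = max(21, 38) = 38
Ratio = 38 / 38 = 1.0

1.0


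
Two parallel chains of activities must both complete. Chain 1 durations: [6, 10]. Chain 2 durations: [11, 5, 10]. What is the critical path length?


Path A total = 6 + 10 = 16
Path B total = 11 + 5 + 10 = 26
Critical path = longest path = max(16, 26) = 26

26


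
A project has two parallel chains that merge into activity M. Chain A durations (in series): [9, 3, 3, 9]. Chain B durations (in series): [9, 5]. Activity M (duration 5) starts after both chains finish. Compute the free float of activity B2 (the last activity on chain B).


ES(B2) = sum of predecessors on chain B = 9
EF(B2) = ES + duration = 9 + 5 = 14
Successor of B2 is M. ES(M) = max(sum(A), sum(B)) = max(24, 14) = 24
Free float = ES(successor) - EF(current) = 24 - 14 = 10

10


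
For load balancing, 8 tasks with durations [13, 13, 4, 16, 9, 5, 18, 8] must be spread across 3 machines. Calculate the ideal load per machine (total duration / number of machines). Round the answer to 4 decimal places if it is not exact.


Total processing time = 13 + 13 + 4 + 16 + 9 + 5 + 18 + 8 = 86
Number of machines = 3
Ideal balanced load = 86 / 3 = 28.6667

28.6667


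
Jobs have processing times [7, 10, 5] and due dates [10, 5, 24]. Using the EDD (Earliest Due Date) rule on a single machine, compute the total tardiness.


Sort by due date (EDD order): [(10, 5), (7, 10), (5, 24)]
Compute completion times and tardiness:
  Job 1: p=10, d=5, C=10, tardiness=max(0,10-5)=5
  Job 2: p=7, d=10, C=17, tardiness=max(0,17-10)=7
  Job 3: p=5, d=24, C=22, tardiness=max(0,22-24)=0
Total tardiness = 12

12


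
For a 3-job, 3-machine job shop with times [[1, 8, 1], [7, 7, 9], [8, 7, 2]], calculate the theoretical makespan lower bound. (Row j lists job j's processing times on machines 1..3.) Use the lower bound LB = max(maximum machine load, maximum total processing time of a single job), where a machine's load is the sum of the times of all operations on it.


Machine loads:
  Machine 1: 1 + 7 + 8 = 16
  Machine 2: 8 + 7 + 7 = 22
  Machine 3: 1 + 9 + 2 = 12
Max machine load = 22
Job totals:
  Job 1: 10
  Job 2: 23
  Job 3: 17
Max job total = 23
Lower bound = max(22, 23) = 23

23


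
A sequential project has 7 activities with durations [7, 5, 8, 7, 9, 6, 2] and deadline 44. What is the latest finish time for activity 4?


LF(activity 4) = deadline - sum of successor durations
Successors: activities 5 through 7 with durations [9, 6, 2]
Sum of successor durations = 17
LF = 44 - 17 = 27

27


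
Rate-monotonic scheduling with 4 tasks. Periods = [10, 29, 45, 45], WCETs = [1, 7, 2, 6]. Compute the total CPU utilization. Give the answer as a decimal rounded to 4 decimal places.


Compute individual utilizations (exact fractions):
  Task 1: C/T = 1/10 (approx. 0.1)
  Task 2: C/T = 7/29 (approx. 0.2414)
  Task 3: C/T = 2/45 (approx. 0.0444)
  Task 4: C/T = 6/45 = 2/15 (approx. 0.1333)
Total utilization U = 1/10 + 7/29 + 2/45 + 2/15 = 271/522
Rounded to 4 decimal places: U = 0.5192
RM (Liu & Layland) bound for 4 tasks = 0.756828; compare with U = 271/522 (approx. 0.519157)
U <= bound, so schedulable by RM sufficient condition.

0.5192


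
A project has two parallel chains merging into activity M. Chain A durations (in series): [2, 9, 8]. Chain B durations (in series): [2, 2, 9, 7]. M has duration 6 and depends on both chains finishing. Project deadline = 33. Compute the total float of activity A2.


Forward pass: ES(A2) = sum of predecessors on chain A = 2
EF = ES + duration = 2 + 9 = 11
Backward pass: LF(M) = deadline = 33; LS(M) = 33 - 6 = 27
LF(A2) = LS(M) - sum(successors on chain A) = 27 - 8 = 19
LS = LF - duration = 19 - 9 = 10
Total float = LS - ES = 10 - 2 = 8

8


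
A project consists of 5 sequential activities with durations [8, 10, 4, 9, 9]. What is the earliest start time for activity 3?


Activity 3 starts after activities 1 through 2 complete.
Predecessor durations: [8, 10]
ES = 8 + 10 = 18

18


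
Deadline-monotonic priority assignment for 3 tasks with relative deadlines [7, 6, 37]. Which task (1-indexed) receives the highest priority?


Sort tasks by relative deadline (ascending):
  Task 2: deadline = 6
  Task 1: deadline = 7
  Task 3: deadline = 37
Priority order (highest first): [2, 1, 3]
Highest priority task = 2

2


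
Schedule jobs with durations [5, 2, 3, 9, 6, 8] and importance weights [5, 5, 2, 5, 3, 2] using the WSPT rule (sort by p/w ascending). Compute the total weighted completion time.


Compute p/w ratios and sort ascending (WSPT): [(2, 5), (5, 5), (3, 2), (9, 5), (6, 3), (8, 2)]
Compute weighted completion times:
  Job (p=2,w=5): C=2, w*C=5*2=10
  Job (p=5,w=5): C=7, w*C=5*7=35
  Job (p=3,w=2): C=10, w*C=2*10=20
  Job (p=9,w=5): C=19, w*C=5*19=95
  Job (p=6,w=3): C=25, w*C=3*25=75
  Job (p=8,w=2): C=33, w*C=2*33=66
Total weighted completion time = 301

301


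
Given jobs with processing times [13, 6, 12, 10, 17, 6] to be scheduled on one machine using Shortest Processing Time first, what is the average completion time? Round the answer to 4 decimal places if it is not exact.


Sort jobs by processing time (SPT order): [6, 6, 10, 12, 13, 17]
Compute completion times sequentially:
  Job 1: processing = 6, completes at 6
  Job 2: processing = 6, completes at 12
  Job 3: processing = 10, completes at 22
  Job 4: processing = 12, completes at 34
  Job 5: processing = 13, completes at 47
  Job 6: processing = 17, completes at 64
Sum of completion times = 185
Average completion time = 185/6 = 30.8333

30.8333


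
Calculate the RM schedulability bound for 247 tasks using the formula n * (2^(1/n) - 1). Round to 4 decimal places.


Compute 2^(1/247) = 1.0028102051
Subtract 1: 1.0028102051 - 1 = 0.0028102051
Multiply by n: 247 * 0.0028102051 = 0.6941206597
Round to 4 dp: 0.6941

0.6941


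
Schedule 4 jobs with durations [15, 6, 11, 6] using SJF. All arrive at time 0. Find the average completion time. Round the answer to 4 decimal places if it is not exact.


SJF order (ascending): [6, 6, 11, 15]
Completion times:
  Job 1: burst=6, C=6
  Job 2: burst=6, C=12
  Job 3: burst=11, C=23
  Job 4: burst=15, C=38
Average completion = 79/4 = 19.75

19.75


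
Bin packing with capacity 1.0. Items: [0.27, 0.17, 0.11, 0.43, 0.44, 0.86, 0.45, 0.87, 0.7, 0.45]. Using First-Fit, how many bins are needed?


Place items sequentially using First-Fit:
  Item 0.27 -> new Bin 1
  Item 0.17 -> Bin 1 (now 0.44)
  Item 0.11 -> Bin 1 (now 0.55)
  Item 0.43 -> Bin 1 (now 0.98)
  Item 0.44 -> new Bin 2
  Item 0.86 -> new Bin 3
  Item 0.45 -> Bin 2 (now 0.89)
  Item 0.87 -> new Bin 4
  Item 0.7 -> new Bin 5
  Item 0.45 -> new Bin 6
Total bins used = 6

6
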